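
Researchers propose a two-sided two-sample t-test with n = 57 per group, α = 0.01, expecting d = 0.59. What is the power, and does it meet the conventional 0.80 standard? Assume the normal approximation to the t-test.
Power ≈ 0.72; the study is underpowered (power < 0.80)

Power calculation (two-sample t-test, normal approximation):
z_β = d · √(n/2) - z_{α/2}
z_β = 0.59 · √(57/2) - 2.576
z_β = 0.59 · 5.339 - 2.576
z_β = 0.574

Power = Φ(z_β) = Φ(0.574) ≈ 0.717

Effect size d = 0.59 is medium by Cohen's convention (0.2/0.5/0.8).

Threshold: power ≥ 0.80 is conventionally adequate.
Power ≈ 0.72 → the study is underpowered (power < 0.80).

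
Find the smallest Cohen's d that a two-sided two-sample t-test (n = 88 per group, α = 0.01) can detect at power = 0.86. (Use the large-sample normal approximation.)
d ≈ 0.55

Minimum detectable effect (two-sample t-test, normal approximation):
d = (z_{α/2} + z_β) / √(n/2)
d = (2.576 + 1.080) / √(88/2)
d = 3.656 / 6.633
d ≈ 0.55

By Cohen's convention (0.2 small / 0.5 medium / 0.8 large): medium effect.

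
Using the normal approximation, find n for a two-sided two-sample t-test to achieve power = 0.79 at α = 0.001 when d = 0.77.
n = 57 per group

Sample size formula (two-sample t-test, normal approximation):
n = 2 · ((z_{α/2} + z_β) / d)²

z_{α/2} = 3.291 (for α = 0.001, two-sided)
z_β = 0.806 (for power = 0.79)
d = 0.77

n = 2 · ((3.291 + 0.806) / 0.77)²
n = 2 · (5.321)²
n ≈ 56.63
Round up to the next whole number: n = 57 per group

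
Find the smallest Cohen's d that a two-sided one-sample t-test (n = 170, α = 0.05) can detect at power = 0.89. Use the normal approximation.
d ≈ 0.24

Minimum detectable effect (one-sample t-test, normal approximation):
d = (z_{α/2} + z_β) / √n
d = (1.960 + 1.227) / √170
d = 3.186 / 13.038
d ≈ 0.24

By Cohen's convention (0.2 small / 0.5 medium / 0.8 large): small effect.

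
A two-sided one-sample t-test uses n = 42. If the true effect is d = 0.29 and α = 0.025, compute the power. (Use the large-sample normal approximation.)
Power ≈ 0.36

Power calculation (one-sample t-test, normal approximation):
z_β = d · √n - z_{α/2}
z_β = 0.29 · √42 - 2.241
z_β = 0.29 · 6.481 - 2.241
z_β = -0.362

Power = Φ(z_β) = Φ(-0.362) ≈ 0.359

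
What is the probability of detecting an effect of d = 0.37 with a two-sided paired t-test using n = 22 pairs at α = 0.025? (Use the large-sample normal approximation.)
Power ≈ 0.31

Power calculation (paired t-test, normal approximation):
z_β = d · √n - z_{α/2}
z_β = 0.37 · √22 - 2.241
z_β = 0.37 · 4.690 - 2.241
z_β = -0.506

Power = Φ(z_β) = Φ(-0.506) ≈ 0.306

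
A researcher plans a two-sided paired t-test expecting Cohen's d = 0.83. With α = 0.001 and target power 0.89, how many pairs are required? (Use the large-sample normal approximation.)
n = 30 pairs

Sample size formula (paired t-test, normal approximation):
n = ((z_{α/2} + z_β) / d)²

z_{α/2} = 3.291 (for α = 0.001, two-sided)
z_β = 1.227 (for power = 0.89)
d = 0.83

n = ((3.291 + 1.227) / 0.83)²
n = (5.443)²
n ≈ 29.63
Round up to the next whole number: n = 30 pairs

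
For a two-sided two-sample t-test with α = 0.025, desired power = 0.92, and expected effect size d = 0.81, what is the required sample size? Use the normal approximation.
n = 41 per group

Sample size formula (two-sample t-test, normal approximation):
n = 2 · ((z_{α/2} + z_β) / d)²

z_{α/2} = 2.241 (for α = 0.025, two-sided)
z_β = 1.405 (for power = 0.92)
d = 0.81

n = 2 · ((2.241 + 1.405) / 0.81)²
n = 2 · (4.501)²
n ≈ 40.52
Round up to the next whole number: n = 41 per group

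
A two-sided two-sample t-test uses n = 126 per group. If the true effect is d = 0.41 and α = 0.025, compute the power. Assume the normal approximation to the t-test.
Power ≈ 0.84

Power calculation (two-sample t-test, normal approximation):
z_β = d · √(n/2) - z_{α/2}
z_β = 0.41 · √(126/2) - 2.241
z_β = 0.41 · 7.937 - 2.241
z_β = 1.013

Power = Φ(z_β) = Φ(1.013) ≈ 0.844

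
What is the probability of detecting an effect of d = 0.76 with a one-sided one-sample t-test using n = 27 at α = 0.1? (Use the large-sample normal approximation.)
Power ≈ 1.00

Power calculation (one-sample t-test, normal approximation):
z_β = d · √n - z_α
z_β = 0.76 · √27 - 1.282
z_β = 0.76 · 5.196 - 1.282
z_β = 2.668

Power = Φ(z_β) = Φ(2.668) ≈ 0.996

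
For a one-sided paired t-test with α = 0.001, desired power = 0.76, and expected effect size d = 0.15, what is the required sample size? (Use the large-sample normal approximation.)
n = 641 pairs

Sample size formula (paired t-test, normal approximation):
n = ((z_α + z_β) / d)²

z_α = 3.090 (for α = 0.001, one-sided)
z_β = 0.706 (for power = 0.76)
d = 0.15

n = ((3.090 + 0.706) / 0.15)²
n = (25.307)²
n ≈ 640.44
Round up to the next whole number: n = 641 pairs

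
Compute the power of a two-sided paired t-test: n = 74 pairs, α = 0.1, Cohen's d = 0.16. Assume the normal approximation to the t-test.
Power ≈ 0.39

Power calculation (paired t-test, normal approximation):
z_β = d · √n - z_{α/2}
z_β = 0.16 · √74 - 1.645
z_β = 0.16 · 8.602 - 1.645
z_β = -0.268

Power = Φ(z_β) = Φ(-0.268) ≈ 0.394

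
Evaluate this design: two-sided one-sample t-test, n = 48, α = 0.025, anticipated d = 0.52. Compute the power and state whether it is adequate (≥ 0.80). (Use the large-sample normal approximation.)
Power ≈ 0.91; the study is adequately powered (power ≥ 0.80)

Power calculation (one-sample t-test, normal approximation):
z_β = d · √n - z_{α/2}
z_β = 0.52 · √48 - 2.241
z_β = 0.52 · 6.928 - 2.241
z_β = 1.361

Power = Φ(z_β) = Φ(1.361) ≈ 0.913

Effect size d = 0.52 is medium by Cohen's convention (0.2/0.5/0.8).

Threshold: power ≥ 0.80 is conventionally adequate.
Power ≈ 0.91 → the study is adequately powered (power ≥ 0.80).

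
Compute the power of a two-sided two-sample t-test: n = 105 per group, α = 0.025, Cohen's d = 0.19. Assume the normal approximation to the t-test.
Power ≈ 0.19

Power calculation (two-sample t-test, normal approximation):
z_β = d · √(n/2) - z_{α/2}
z_β = 0.19 · √(105/2) - 2.241
z_β = 0.19 · 7.246 - 2.241
z_β = -0.865

Power = Φ(z_β) = Φ(-0.865) ≈ 0.194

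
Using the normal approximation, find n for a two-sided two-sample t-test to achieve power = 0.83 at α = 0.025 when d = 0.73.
n = 39 per group

Sample size formula (two-sample t-test, normal approximation):
n = 2 · ((z_{α/2} + z_β) / d)²

z_{α/2} = 2.241 (for α = 0.025, two-sided)
z_β = 0.954 (for power = 0.83)
d = 0.73

n = 2 · ((2.241 + 0.954) / 0.73)²
n = 2 · (4.377)²
n ≈ 38.32
Round up to the next whole number: n = 39 per group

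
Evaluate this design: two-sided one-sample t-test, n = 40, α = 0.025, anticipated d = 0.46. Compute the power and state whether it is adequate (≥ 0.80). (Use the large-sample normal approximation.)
Power ≈ 0.75; the study is underpowered (power < 0.80)

Power calculation (one-sample t-test, normal approximation):
z_β = d · √n - z_{α/2}
z_β = 0.46 · √40 - 2.241
z_β = 0.46 · 6.325 - 2.241
z_β = 0.668

Power = Φ(z_β) = Φ(0.668) ≈ 0.748

Effect size d = 0.46 is small by Cohen's convention (0.2/0.5/0.8).

Threshold: power ≥ 0.80 is conventionally adequate.
Power ≈ 0.75 → the study is underpowered (power < 0.80).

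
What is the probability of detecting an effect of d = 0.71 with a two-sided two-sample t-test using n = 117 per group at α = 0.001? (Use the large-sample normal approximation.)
Power ≈ 0.98

Power calculation (two-sample t-test, normal approximation):
z_β = d · √(n/2) - z_{α/2}
z_β = 0.71 · √(117/2) - 3.291
z_β = 0.71 · 7.649 - 3.291
z_β = 2.140

Power = Φ(z_β) = Φ(2.140) ≈ 0.984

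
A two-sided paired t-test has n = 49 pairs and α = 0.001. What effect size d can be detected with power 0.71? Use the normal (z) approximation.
d ≈ 0.55

Minimum detectable effect (paired t-test, normal approximation):
d = (z_{α/2} + z_β) / √n
d = (3.291 + 0.553) / √49
d = 3.844 / 7.000
d ≈ 0.55

By Cohen's convention (0.2 small / 0.5 medium / 0.8 large): medium effect.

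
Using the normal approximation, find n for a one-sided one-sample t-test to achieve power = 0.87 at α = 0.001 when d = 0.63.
n = 45

Sample size formula (one-sample t-test, normal approximation):
n = ((z_α + z_β) / d)²

z_α = 3.090 (for α = 0.001, one-sided)
z_β = 1.126 (for power = 0.87)
d = 0.63

n = ((3.090 + 1.126) / 0.63)²
n = (6.692)²
n ≈ 44.78
Round up to the next whole number: n = 45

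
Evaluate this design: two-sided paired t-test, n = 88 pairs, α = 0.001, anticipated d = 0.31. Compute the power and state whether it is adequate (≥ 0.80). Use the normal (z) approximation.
Power ≈ 0.35; the study is underpowered (power < 0.80)

Power calculation (paired t-test, normal approximation):
z_β = d · √n - z_{α/2}
z_β = 0.31 · √88 - 3.291
z_β = 0.31 · 9.381 - 3.291
z_β = -0.382

Power = Φ(z_β) = Φ(-0.382) ≈ 0.351

Effect size d = 0.31 is small by Cohen's convention (0.2/0.5/0.8).

Threshold: power ≥ 0.80 is conventionally adequate.
Power ≈ 0.35 → the study is underpowered (power < 0.80).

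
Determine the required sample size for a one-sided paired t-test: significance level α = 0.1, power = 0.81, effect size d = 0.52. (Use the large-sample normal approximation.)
n = 18 pairs

Sample size formula (paired t-test, normal approximation):
n = ((z_α + z_β) / d)²

z_α = 1.282 (for α = 0.1, one-sided)
z_β = 0.878 (for power = 0.81)
d = 0.52

n = ((1.282 + 0.878) / 0.52)²
n = (4.154)²
n ≈ 17.26
Round up to the next whole number: n = 18 pairs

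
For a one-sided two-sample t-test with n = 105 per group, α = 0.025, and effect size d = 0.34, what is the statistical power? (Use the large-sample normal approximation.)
Power ≈ 0.69

Power calculation (two-sample t-test, normal approximation):
z_β = d · √(n/2) - z_α
z_β = 0.34 · √(105/2) - 1.960
z_β = 0.34 · 7.246 - 1.960
z_β = 0.504

Power = Φ(z_β) = Φ(0.504) ≈ 0.693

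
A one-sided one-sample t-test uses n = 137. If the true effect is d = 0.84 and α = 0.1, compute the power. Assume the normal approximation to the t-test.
Power ≈ 1.00

Power calculation (one-sample t-test, normal approximation):
z_β = d · √n - z_α
z_β = 0.84 · √137 - 1.282
z_β = 0.84 · 11.705 - 1.282
z_β = 8.550

Power = Φ(z_β) = Φ(8.550) ≈ 1.000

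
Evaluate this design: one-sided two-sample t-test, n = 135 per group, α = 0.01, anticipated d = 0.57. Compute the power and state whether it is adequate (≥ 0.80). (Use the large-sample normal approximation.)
Power ≈ 0.99; the study is adequately powered (power ≥ 0.80)

Power calculation (two-sample t-test, normal approximation):
z_β = d · √(n/2) - z_α
z_β = 0.57 · √(135/2) - 2.326
z_β = 0.57 · 8.216 - 2.326
z_β = 2.357

Power = Φ(z_β) = Φ(2.357) ≈ 0.991

Effect size d = 0.57 is medium by Cohen's convention (0.2/0.5/0.8).

Threshold: power ≥ 0.80 is conventionally adequate.
Power ≈ 0.99 → the study is adequately powered (power ≥ 0.80).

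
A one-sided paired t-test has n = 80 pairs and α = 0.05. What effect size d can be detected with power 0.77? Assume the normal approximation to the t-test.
d ≈ 0.27

Minimum detectable effect (paired t-test, normal approximation):
d = (z_α + z_β) / √n
d = (1.645 + 0.739) / √80
d = 2.384 / 8.944
d ≈ 0.27

By Cohen's convention (0.2 small / 0.5 medium / 0.8 large): small effect.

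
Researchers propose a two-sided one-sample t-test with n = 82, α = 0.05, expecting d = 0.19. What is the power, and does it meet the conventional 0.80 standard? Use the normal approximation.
Power ≈ 0.41; the study is underpowered (power < 0.80)

Power calculation (one-sample t-test, normal approximation):
z_β = d · √n - z_{α/2}
z_β = 0.19 · √82 - 1.960
z_β = 0.19 · 9.055 - 1.960
z_β = -0.239

Power = Φ(z_β) = Φ(-0.239) ≈ 0.405

Effect size d = 0.19 is very small by Cohen's convention (0.2/0.5/0.8).

Threshold: power ≥ 0.80 is conventionally adequate.
Power ≈ 0.41 → the study is underpowered (power < 0.80).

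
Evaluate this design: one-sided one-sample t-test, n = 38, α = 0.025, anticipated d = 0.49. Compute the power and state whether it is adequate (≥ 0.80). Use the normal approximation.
Power ≈ 0.86; the study is adequately powered (power ≥ 0.80)

Power calculation (one-sample t-test, normal approximation):
z_β = d · √n - z_α
z_β = 0.49 · √38 - 1.960
z_β = 0.49 · 6.164 - 1.960
z_β = 1.061

Power = Φ(z_β) = Φ(1.061) ≈ 0.856

Effect size d = 0.49 is small by Cohen's convention (0.2/0.5/0.8).

Threshold: power ≥ 0.80 is conventionally adequate.
Power ≈ 0.86 → the study is adequately powered (power ≥ 0.80).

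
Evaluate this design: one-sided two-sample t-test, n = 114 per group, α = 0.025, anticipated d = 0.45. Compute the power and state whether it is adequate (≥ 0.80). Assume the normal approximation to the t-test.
Power ≈ 0.92; the study is adequately powered (power ≥ 0.80)

Power calculation (two-sample t-test, normal approximation):
z_β = d · √(n/2) - z_α
z_β = 0.45 · √(114/2) - 1.960
z_β = 0.45 · 7.550 - 1.960
z_β = 1.437

Power = Φ(z_β) = Φ(1.437) ≈ 0.925

Effect size d = 0.45 is small by Cohen's convention (0.2/0.5/0.8).

Threshold: power ≥ 0.80 is conventionally adequate.
Power ≈ 0.92 → the study is adequately powered (power ≥ 0.80).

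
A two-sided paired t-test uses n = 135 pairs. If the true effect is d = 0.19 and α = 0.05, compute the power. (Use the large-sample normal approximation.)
Power ≈ 0.60

Power calculation (paired t-test, normal approximation):
z_β = d · √n - z_{α/2}
z_β = 0.19 · √135 - 1.960
z_β = 0.19 · 11.619 - 1.960
z_β = 0.248

Power = Φ(z_β) = Φ(0.248) ≈ 0.598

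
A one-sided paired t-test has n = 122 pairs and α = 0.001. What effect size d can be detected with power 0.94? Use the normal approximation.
d ≈ 0.42

Minimum detectable effect (paired t-test, normal approximation):
d = (z_α + z_β) / √n
d = (3.090 + 1.555) / √122
d = 4.645 / 11.045
d ≈ 0.42

By Cohen's convention (0.2 small / 0.5 medium / 0.8 large): small effect.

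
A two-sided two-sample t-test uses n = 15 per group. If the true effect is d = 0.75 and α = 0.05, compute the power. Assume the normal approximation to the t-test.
Power ≈ 0.54

Power calculation (two-sample t-test, normal approximation):
z_β = d · √(n/2) - z_{α/2}
z_β = 0.75 · √(15/2) - 1.960
z_β = 0.75 · 2.739 - 1.960
z_β = 0.094

Power = Φ(z_β) = Φ(0.094) ≈ 0.537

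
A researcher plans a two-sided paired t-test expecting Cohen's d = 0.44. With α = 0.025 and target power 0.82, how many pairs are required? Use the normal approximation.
n = 52 pairs

Sample size formula (paired t-test, normal approximation):
n = ((z_{α/2} + z_β) / d)²

z_{α/2} = 2.241 (for α = 0.025, two-sided)
z_β = 0.915 (for power = 0.82)
d = 0.44

n = ((2.241 + 0.915) / 0.44)²
n = (7.173)²
n ≈ 51.45
Round up to the next whole number: n = 52 pairs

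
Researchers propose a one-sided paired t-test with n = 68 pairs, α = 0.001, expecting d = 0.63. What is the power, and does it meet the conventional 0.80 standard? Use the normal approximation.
Power ≈ 0.98; the study is adequately powered (power ≥ 0.80)

Power calculation (paired t-test, normal approximation):
z_β = d · √n - z_α
z_β = 0.63 · √68 - 3.090
z_β = 0.63 · 8.246 - 3.090
z_β = 2.105

Power = Φ(z_β) = Φ(2.105) ≈ 0.982

Effect size d = 0.63 is medium by Cohen's convention (0.2/0.5/0.8).

Threshold: power ≥ 0.80 is conventionally adequate.
Power ≈ 0.98 → the study is adequately powered (power ≥ 0.80).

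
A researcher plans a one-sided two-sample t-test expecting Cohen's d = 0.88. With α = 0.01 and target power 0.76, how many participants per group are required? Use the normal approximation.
n = 24 per group

Sample size formula (two-sample t-test, normal approximation):
n = 2 · ((z_α + z_β) / d)²

z_α = 2.326 (for α = 0.01, one-sided)
z_β = 0.706 (for power = 0.76)
d = 0.88

n = 2 · ((2.326 + 0.706) / 0.88)²
n = 2 · (3.445)²
n ≈ 23.74
Round up to the next whole number: n = 24 per group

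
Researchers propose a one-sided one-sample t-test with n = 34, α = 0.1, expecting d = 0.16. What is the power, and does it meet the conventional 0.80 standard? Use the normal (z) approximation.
Power ≈ 0.36; the study is underpowered (power < 0.80)

Power calculation (one-sample t-test, normal approximation):
z_β = d · √n - z_α
z_β = 0.16 · √34 - 1.282
z_β = 0.16 · 5.831 - 1.282
z_β = -0.349

Power = Φ(z_β) = Φ(-0.349) ≈ 0.364

Effect size d = 0.16 is very small by Cohen's convention (0.2/0.5/0.8).

Threshold: power ≥ 0.80 is conventionally adequate.
Power ≈ 0.36 → the study is underpowered (power < 0.80).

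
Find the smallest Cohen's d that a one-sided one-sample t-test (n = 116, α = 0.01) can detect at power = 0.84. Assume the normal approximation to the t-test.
d ≈ 0.31

Minimum detectable effect (one-sample t-test, normal approximation):
d = (z_α + z_β) / √n
d = (2.326 + 0.994) / √116
d = 3.321 / 10.770
d ≈ 0.31

By Cohen's convention (0.2 small / 0.5 medium / 0.8 large): small effect.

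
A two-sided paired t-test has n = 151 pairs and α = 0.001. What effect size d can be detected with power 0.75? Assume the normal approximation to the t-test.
d ≈ 0.32

Minimum detectable effect (paired t-test, normal approximation):
d = (z_{α/2} + z_β) / √n
d = (3.291 + 0.674) / √151
d = 3.965 / 12.288
d ≈ 0.32

By Cohen's convention (0.2 small / 0.5 medium / 0.8 large): small effect.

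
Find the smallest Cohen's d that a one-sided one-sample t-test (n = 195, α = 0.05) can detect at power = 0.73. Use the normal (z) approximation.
d ≈ 0.16

Minimum detectable effect (one-sample t-test, normal approximation):
d = (z_α + z_β) / √n
d = (1.645 + 0.613) / √195
d = 2.258 / 13.964
d ≈ 0.16

By Cohen's convention (0.2 small / 0.5 medium / 0.8 large): very small effect.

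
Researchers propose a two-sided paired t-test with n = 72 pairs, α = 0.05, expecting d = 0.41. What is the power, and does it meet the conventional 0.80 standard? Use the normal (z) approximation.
Power ≈ 0.94; the study is adequately powered (power ≥ 0.80)

Power calculation (paired t-test, normal approximation):
z_β = d · √n - z_{α/2}
z_β = 0.41 · √72 - 1.960
z_β = 0.41 · 8.485 - 1.960
z_β = 1.519

Power = Φ(z_β) = Φ(1.519) ≈ 0.936

Effect size d = 0.41 is small by Cohen's convention (0.2/0.5/0.8).

Threshold: power ≥ 0.80 is conventionally adequate.
Power ≈ 0.94 → the study is adequately powered (power ≥ 0.80).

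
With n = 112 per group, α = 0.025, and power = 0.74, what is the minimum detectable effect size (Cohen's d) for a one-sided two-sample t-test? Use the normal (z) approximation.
d ≈ 0.35

Minimum detectable effect (two-sample t-test, normal approximation):
d = (z_α + z_β) / √(n/2)
d = (1.960 + 0.643) / √(112/2)
d = 2.603 / 7.483
d ≈ 0.35

By Cohen's convention (0.2 small / 0.5 medium / 0.8 large): small effect.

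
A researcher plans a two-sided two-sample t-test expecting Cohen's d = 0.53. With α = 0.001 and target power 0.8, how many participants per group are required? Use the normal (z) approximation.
n = 122 per group

Sample size formula (two-sample t-test, normal approximation):
n = 2 · ((z_{α/2} + z_β) / d)²

z_{α/2} = 3.291 (for α = 0.001, two-sided)
z_β = 0.842 (for power = 0.8)
d = 0.53

n = 2 · ((3.291 + 0.842) / 0.53)²
n = 2 · (7.798)²
n ≈ 121.62
Round up to the next whole number: n = 122 per group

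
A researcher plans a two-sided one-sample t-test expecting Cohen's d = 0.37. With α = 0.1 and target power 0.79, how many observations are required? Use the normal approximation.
n = 44

Sample size formula (one-sample t-test, normal approximation):
n = ((z_{α/2} + z_β) / d)²

z_{α/2} = 1.645 (for α = 0.1, two-sided)
z_β = 0.806 (for power = 0.79)
d = 0.37

n = ((1.645 + 0.806) / 0.37)²
n = (6.624)²
n ≈ 43.88
Round up to the next whole number: n = 44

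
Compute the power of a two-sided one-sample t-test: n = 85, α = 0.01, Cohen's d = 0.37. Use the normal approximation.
Power ≈ 0.80

Power calculation (one-sample t-test, normal approximation):
z_β = d · √n - z_{α/2}
z_β = 0.37 · √85 - 2.576
z_β = 0.37 · 9.220 - 2.576
z_β = 0.835

Power = Φ(z_β) = Φ(0.835) ≈ 0.798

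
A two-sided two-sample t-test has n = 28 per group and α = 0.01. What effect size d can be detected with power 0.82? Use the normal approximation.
d ≈ 0.93

Minimum detectable effect (two-sample t-test, normal approximation):
d = (z_{α/2} + z_β) / √(n/2)
d = (2.576 + 0.915) / √(28/2)
d = 3.491 / 3.742
d ≈ 0.93

By Cohen's convention (0.2 small / 0.5 medium / 0.8 large): large effect.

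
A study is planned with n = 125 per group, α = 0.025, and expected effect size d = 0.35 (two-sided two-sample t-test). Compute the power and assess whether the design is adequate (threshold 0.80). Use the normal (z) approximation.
Power ≈ 0.70; the study is underpowered (power < 0.80)

Power calculation (two-sample t-test, normal approximation):
z_β = d · √(n/2) - z_{α/2}
z_β = 0.35 · √(125/2) - 2.241
z_β = 0.35 · 7.906 - 2.241
z_β = 0.526

Power = Φ(z_β) = Φ(0.526) ≈ 0.700

Effect size d = 0.35 is small by Cohen's convention (0.2/0.5/0.8).

Threshold: power ≥ 0.80 is conventionally adequate.
Power ≈ 0.70 → the study is underpowered (power < 0.80).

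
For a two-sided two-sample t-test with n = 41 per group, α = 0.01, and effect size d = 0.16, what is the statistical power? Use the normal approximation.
Power ≈ 0.03

Power calculation (two-sample t-test, normal approximation):
z_β = d · √(n/2) - z_{α/2}
z_β = 0.16 · √(41/2) - 2.576
z_β = 0.16 · 4.528 - 2.576
z_β = -1.851

Power = Φ(z_β) = Φ(-1.851) ≈ 0.032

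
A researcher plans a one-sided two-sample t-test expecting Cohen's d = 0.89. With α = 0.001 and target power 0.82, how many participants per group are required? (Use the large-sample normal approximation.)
n = 41 per group

Sample size formula (two-sample t-test, normal approximation):
n = 2 · ((z_α + z_β) / d)²

z_α = 3.090 (for α = 0.001, one-sided)
z_β = 0.915 (for power = 0.82)
d = 0.89

n = 2 · ((3.090 + 0.915) / 0.89)²
n = 2 · (4.500)²
n ≈ 40.50
Round up to the next whole number: n = 41 per group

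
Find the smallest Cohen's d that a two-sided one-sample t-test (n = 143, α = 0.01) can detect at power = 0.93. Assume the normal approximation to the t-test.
d ≈ 0.34

Minimum detectable effect (one-sample t-test, normal approximation):
d = (z_{α/2} + z_β) / √n
d = (2.576 + 1.476) / √143
d = 4.052 / 11.958
d ≈ 0.34

By Cohen's convention (0.2 small / 0.5 medium / 0.8 large): small effect.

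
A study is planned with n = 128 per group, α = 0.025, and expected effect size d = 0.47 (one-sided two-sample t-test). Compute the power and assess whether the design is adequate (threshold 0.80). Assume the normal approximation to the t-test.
Power ≈ 0.96; the study is adequately powered (power ≥ 0.80)

Power calculation (two-sample t-test, normal approximation):
z_β = d · √(n/2) - z_α
z_β = 0.47 · √(128/2) - 1.960
z_β = 0.47 · 8.000 - 1.960
z_β = 1.800

Power = Φ(z_β) = Φ(1.800) ≈ 0.964

Effect size d = 0.47 is small by Cohen's convention (0.2/0.5/0.8).

Threshold: power ≥ 0.80 is conventionally adequate.
Power ≈ 0.96 → the study is adequately powered (power ≥ 0.80).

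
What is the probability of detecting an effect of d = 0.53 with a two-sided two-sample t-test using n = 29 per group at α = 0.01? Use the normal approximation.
Power ≈ 0.29

Power calculation (two-sample t-test, normal approximation):
z_β = d · √(n/2) - z_{α/2}
z_β = 0.53 · √(29/2) - 2.576
z_β = 0.53 · 3.808 - 2.576
z_β = -0.558

Power = Φ(z_β) = Φ(-0.558) ≈ 0.289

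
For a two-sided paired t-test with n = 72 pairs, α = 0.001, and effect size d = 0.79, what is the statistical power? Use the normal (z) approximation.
Power ≈ 1.00

Power calculation (paired t-test, normal approximation):
z_β = d · √n - z_{α/2}
z_β = 0.79 · √72 - 3.291
z_β = 0.79 · 8.485 - 3.291
z_β = 3.413

Power = Φ(z_β) = Φ(3.413) ≈ 1.000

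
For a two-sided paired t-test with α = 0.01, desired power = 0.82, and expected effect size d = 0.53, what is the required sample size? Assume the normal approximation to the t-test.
n = 44 pairs

Sample size formula (paired t-test, normal approximation):
n = ((z_{α/2} + z_β) / d)²

z_{α/2} = 2.576 (for α = 0.01, two-sided)
z_β = 0.915 (for power = 0.82)
d = 0.53

n = ((2.576 + 0.915) / 0.53)²
n = (6.587)²
n ≈ 43.39
Round up to the next whole number: n = 44 pairs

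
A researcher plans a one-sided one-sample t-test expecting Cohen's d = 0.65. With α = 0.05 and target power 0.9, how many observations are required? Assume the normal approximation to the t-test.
n = 21

Sample size formula (one-sample t-test, normal approximation):
n = ((z_α + z_β) / d)²

z_α = 1.645 (for α = 0.05, one-sided)
z_β = 1.282 (for power = 0.9)
d = 0.65

n = ((1.645 + 1.282) / 0.65)²
n = (4.503)²
n ≈ 20.28
Round up to the next whole number: n = 21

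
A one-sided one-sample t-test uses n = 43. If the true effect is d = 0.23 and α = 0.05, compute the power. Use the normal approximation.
Power ≈ 0.45

Power calculation (one-sample t-test, normal approximation):
z_β = d · √n - z_α
z_β = 0.23 · √43 - 1.645
z_β = 0.23 · 6.557 - 1.645
z_β = -0.137

Power = Φ(z_β) = Φ(-0.137) ≈ 0.446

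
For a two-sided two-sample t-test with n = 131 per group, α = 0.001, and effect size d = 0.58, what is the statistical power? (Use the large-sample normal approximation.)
Power ≈ 0.92

Power calculation (two-sample t-test, normal approximation):
z_β = d · √(n/2) - z_{α/2}
z_β = 0.58 · √(131/2) - 3.291
z_β = 0.58 · 8.093 - 3.291
z_β = 1.404

Power = Φ(z_β) = Φ(1.404) ≈ 0.920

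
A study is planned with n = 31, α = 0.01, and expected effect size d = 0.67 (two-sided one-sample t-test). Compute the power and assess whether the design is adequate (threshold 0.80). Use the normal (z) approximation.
Power ≈ 0.88; the study is adequately powered (power ≥ 0.80)

Power calculation (one-sample t-test, normal approximation):
z_β = d · √n - z_{α/2}
z_β = 0.67 · √31 - 2.576
z_β = 0.67 · 5.568 - 2.576
z_β = 1.155

Power = Φ(z_β) = Φ(1.155) ≈ 0.876

Effect size d = 0.67 is medium by Cohen's convention (0.2/0.5/0.8).

Threshold: power ≥ 0.80 is conventionally adequate.
Power ≈ 0.88 → the study is adequately powered (power ≥ 0.80).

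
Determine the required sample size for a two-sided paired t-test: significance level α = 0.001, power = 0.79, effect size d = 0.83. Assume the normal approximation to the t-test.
n = 25 pairs

Sample size formula (paired t-test, normal approximation):
n = ((z_{α/2} + z_β) / d)²

z_{α/2} = 3.291 (for α = 0.001, two-sided)
z_β = 0.806 (for power = 0.79)
d = 0.83

n = ((3.291 + 0.806) / 0.83)²
n = (4.936)²
n ≈ 24.36
Round up to the next whole number: n = 25 pairs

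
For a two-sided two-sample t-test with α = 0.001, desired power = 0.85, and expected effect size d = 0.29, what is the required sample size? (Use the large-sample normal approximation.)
n = 446 per group

Sample size formula (two-sample t-test, normal approximation):
n = 2 · ((z_{α/2} + z_β) / d)²

z_{α/2} = 3.291 (for α = 0.001, two-sided)
z_β = 1.036 (for power = 0.85)
d = 0.29

n = 2 · ((3.291 + 1.036) / 0.29)²
n = 2 · (14.921)²
n ≈ 445.27
Round up to the next whole number: n = 446 per group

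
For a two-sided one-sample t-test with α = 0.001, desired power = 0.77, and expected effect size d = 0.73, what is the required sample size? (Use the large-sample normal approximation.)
n = 31

Sample size formula (one-sample t-test, normal approximation):
n = ((z_{α/2} + z_β) / d)²

z_{α/2} = 3.291 (for α = 0.001, two-sided)
z_β = 0.739 (for power = 0.77)
d = 0.73

n = ((3.291 + 0.739) / 0.73)²
n = (5.521)²
n ≈ 30.48
Round up to the next whole number: n = 31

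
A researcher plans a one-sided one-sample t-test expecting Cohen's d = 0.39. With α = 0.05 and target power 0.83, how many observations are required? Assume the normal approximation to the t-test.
n = 45

Sample size formula (one-sample t-test, normal approximation):
n = ((z_α + z_β) / d)²

z_α = 1.645 (for α = 0.05, one-sided)
z_β = 0.954 (for power = 0.83)
d = 0.39

n = ((1.645 + 0.954) / 0.39)²
n = (6.664)²
n ≈ 44.41
Round up to the next whole number: n = 45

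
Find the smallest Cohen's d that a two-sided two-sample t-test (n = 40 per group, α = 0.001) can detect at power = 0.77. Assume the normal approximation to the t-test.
d ≈ 0.90

Minimum detectable effect (two-sample t-test, normal approximation):
d = (z_{α/2} + z_β) / √(n/2)
d = (3.291 + 0.739) / √(40/2)
d = 4.029 / 4.472
d ≈ 0.90

By Cohen's convention (0.2 small / 0.5 medium / 0.8 large): large effect.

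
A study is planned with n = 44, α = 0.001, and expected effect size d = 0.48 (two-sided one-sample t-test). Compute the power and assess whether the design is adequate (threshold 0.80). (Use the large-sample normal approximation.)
Power ≈ 0.46; the study is underpowered (power < 0.80)

Power calculation (one-sample t-test, normal approximation):
z_β = d · √n - z_{α/2}
z_β = 0.48 · √44 - 3.291
z_β = 0.48 · 6.633 - 3.291
z_β = -0.107

Power = Φ(z_β) = Φ(-0.107) ≈ 0.458

Effect size d = 0.48 is small by Cohen's convention (0.2/0.5/0.8).

Threshold: power ≥ 0.80 is conventionally adequate.
Power ≈ 0.46 → the study is underpowered (power < 0.80).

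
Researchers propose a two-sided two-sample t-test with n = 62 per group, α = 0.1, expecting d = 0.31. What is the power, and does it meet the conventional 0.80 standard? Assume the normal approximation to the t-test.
Power ≈ 0.53; the study is underpowered (power < 0.80)

Power calculation (two-sample t-test, normal approximation):
z_β = d · √(n/2) - z_{α/2}
z_β = 0.31 · √(62/2) - 1.645
z_β = 0.31 · 5.568 - 1.645
z_β = 0.081

Power = Φ(z_β) = Φ(0.081) ≈ 0.532

Effect size d = 0.31 is small by Cohen's convention (0.2/0.5/0.8).

Threshold: power ≥ 0.80 is conventionally adequate.
Power ≈ 0.53 → the study is underpowered (power < 0.80).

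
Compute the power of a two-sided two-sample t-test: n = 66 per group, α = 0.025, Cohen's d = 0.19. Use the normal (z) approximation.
Power ≈ 0.13

Power calculation (two-sample t-test, normal approximation):
z_β = d · √(n/2) - z_{α/2}
z_β = 0.19 · √(66/2) - 2.241
z_β = 0.19 · 5.745 - 2.241
z_β = -1.150

Power = Φ(z_β) = Φ(-1.150) ≈ 0.125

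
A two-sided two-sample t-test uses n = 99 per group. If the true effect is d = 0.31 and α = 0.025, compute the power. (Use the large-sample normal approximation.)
Power ≈ 0.48

Power calculation (two-sample t-test, normal approximation):
z_β = d · √(n/2) - z_{α/2}
z_β = 0.31 · √(99/2) - 2.241
z_β = 0.31 · 7.036 - 2.241
z_β = -0.060

Power = Φ(z_β) = Φ(-0.060) ≈ 0.476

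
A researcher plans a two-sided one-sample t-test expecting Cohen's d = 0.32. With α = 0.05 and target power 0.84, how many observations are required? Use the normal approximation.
n = 86

Sample size formula (one-sample t-test, normal approximation):
n = ((z_{α/2} + z_β) / d)²

z_{α/2} = 1.960 (for α = 0.05, two-sided)
z_β = 0.994 (for power = 0.84)
d = 0.32

n = ((1.960 + 0.994) / 0.32)²
n = (9.231)²
n ≈ 85.21
Round up to the next whole number: n = 86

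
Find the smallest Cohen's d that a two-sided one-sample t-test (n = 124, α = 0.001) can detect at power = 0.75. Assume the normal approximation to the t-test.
d ≈ 0.36

Minimum detectable effect (one-sample t-test, normal approximation):
d = (z_{α/2} + z_β) / √n
d = (3.291 + 0.674) / √124
d = 3.965 / 11.136
d ≈ 0.36

By Cohen's convention (0.2 small / 0.5 medium / 0.8 large): small effect.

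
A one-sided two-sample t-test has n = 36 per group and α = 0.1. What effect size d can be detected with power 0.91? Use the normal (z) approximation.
d ≈ 0.62

Minimum detectable effect (two-sample t-test, normal approximation):
d = (z_α + z_β) / √(n/2)
d = (1.282 + 1.341) / √(36/2)
d = 2.622 / 4.243
d ≈ 0.62

By Cohen's convention (0.2 small / 0.5 medium / 0.8 large): medium effect.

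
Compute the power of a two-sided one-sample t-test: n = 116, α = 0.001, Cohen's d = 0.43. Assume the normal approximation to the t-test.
Power ≈ 0.91

Power calculation (one-sample t-test, normal approximation):
z_β = d · √n - z_{α/2}
z_β = 0.43 · √116 - 3.291
z_β = 0.43 · 10.770 - 3.291
z_β = 1.341

Power = Φ(z_β) = Φ(1.341) ≈ 0.910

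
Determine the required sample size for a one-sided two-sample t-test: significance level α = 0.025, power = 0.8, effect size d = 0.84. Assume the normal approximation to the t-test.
n = 23 per group

Sample size formula (two-sample t-test, normal approximation):
n = 2 · ((z_α + z_β) / d)²

z_α = 1.960 (for α = 0.025, one-sided)
z_β = 0.842 (for power = 0.8)
d = 0.84

n = 2 · ((1.960 + 0.842) / 0.84)²
n = 2 · (3.336)²
n ≈ 22.26
Round up to the next whole number: n = 23 per group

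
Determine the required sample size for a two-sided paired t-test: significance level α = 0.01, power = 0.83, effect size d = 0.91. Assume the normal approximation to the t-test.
n = 16 pairs

Sample size formula (paired t-test, normal approximation):
n = ((z_{α/2} + z_β) / d)²

z_{α/2} = 2.576 (for α = 0.01, two-sided)
z_β = 0.954 (for power = 0.83)
d = 0.91

n = ((2.576 + 0.954) / 0.91)²
n = (3.879)²
n ≈ 15.05
Round up to the next whole number: n = 16 pairs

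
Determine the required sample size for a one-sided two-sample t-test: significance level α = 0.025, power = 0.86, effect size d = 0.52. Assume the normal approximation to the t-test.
n = 69 per group

Sample size formula (two-sample t-test, normal approximation):
n = 2 · ((z_α + z_β) / d)²

z_α = 1.960 (for α = 0.025, one-sided)
z_β = 1.080 (for power = 0.86)
d = 0.52

n = 2 · ((1.960 + 1.080) / 0.52)²
n = 2 · (5.846)²
n ≈ 68.35
Round up to the next whole number: n = 69 per group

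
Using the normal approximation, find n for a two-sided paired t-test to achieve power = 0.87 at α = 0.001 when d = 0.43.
n = 106 pairs

Sample size formula (paired t-test, normal approximation):
n = ((z_{α/2} + z_β) / d)²

z_{α/2} = 3.291 (for α = 0.001, two-sided)
z_β = 1.126 (for power = 0.87)
d = 0.43

n = ((3.291 + 1.126) / 0.43)²
n = (10.272)²
n ≈ 105.51
Round up to the next whole number: n = 106 pairs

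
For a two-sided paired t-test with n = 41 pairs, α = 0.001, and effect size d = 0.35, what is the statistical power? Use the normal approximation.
Power ≈ 0.15

Power calculation (paired t-test, normal approximation):
z_β = d · √n - z_{α/2}
z_β = 0.35 · √41 - 3.291
z_β = 0.35 · 6.403 - 3.291
z_β = -1.049

Power = Φ(z_β) = Φ(-1.049) ≈ 0.147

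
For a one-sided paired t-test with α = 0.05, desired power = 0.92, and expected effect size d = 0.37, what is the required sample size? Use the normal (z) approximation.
n = 68 pairs

Sample size formula (paired t-test, normal approximation):
n = ((z_α + z_β) / d)²

z_α = 1.645 (for α = 0.05, one-sided)
z_β = 1.405 (for power = 0.92)
d = 0.37

n = ((1.645 + 1.405) / 0.37)²
n = (8.243)²
n ≈ 67.95
Round up to the next whole number: n = 68 pairs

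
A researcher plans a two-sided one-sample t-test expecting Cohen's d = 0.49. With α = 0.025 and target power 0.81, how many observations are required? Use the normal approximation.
n = 41

Sample size formula (one-sample t-test, normal approximation):
n = ((z_{α/2} + z_β) / d)²

z_{α/2} = 2.241 (for α = 0.025, two-sided)
z_β = 0.878 (for power = 0.81)
d = 0.49

n = ((2.241 + 0.878) / 0.49)²
n = (6.365)²
n ≈ 40.51
Round up to the next whole number: n = 41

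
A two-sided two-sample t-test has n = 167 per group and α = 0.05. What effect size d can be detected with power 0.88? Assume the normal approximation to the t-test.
d ≈ 0.34

Minimum detectable effect (two-sample t-test, normal approximation):
d = (z_{α/2} + z_β) / √(n/2)
d = (1.960 + 1.175) / √(167/2)
d = 3.135 / 9.138
d ≈ 0.34

By Cohen's convention (0.2 small / 0.5 medium / 0.8 large): small effect.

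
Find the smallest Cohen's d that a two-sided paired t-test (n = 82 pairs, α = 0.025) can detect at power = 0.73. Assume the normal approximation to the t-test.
d ≈ 0.32

Minimum detectable effect (paired t-test, normal approximation):
d = (z_{α/2} + z_β) / √n
d = (2.241 + 0.613) / √82
d = 2.854 / 9.055
d ≈ 0.32

By Cohen's convention (0.2 small / 0.5 medium / 0.8 large): small effect.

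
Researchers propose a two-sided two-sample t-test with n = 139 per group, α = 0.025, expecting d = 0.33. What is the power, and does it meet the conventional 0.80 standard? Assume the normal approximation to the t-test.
Power ≈ 0.69; the study is underpowered (power < 0.80)

Power calculation (two-sample t-test, normal approximation):
z_β = d · √(n/2) - z_{α/2}
z_β = 0.33 · √(139/2) - 2.241
z_β = 0.33 · 8.337 - 2.241
z_β = 0.510

Power = Φ(z_β) = Φ(0.510) ≈ 0.695

Effect size d = 0.33 is small by Cohen's convention (0.2/0.5/0.8).

Threshold: power ≥ 0.80 is conventionally adequate.
Power ≈ 0.69 → the study is underpowered (power < 0.80).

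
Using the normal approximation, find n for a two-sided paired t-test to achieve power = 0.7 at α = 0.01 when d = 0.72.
n = 19 pairs

Sample size formula (paired t-test, normal approximation):
n = ((z_{α/2} + z_β) / d)²

z_{α/2} = 2.576 (for α = 0.01, two-sided)
z_β = 0.524 (for power = 0.7)
d = 0.72

n = ((2.576 + 0.524) / 0.72)²
n = (4.306)²
n ≈ 18.54
Round up to the next whole number: n = 19 pairs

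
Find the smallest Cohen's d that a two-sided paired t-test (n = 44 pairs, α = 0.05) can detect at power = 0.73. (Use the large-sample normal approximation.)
d ≈ 0.39

Minimum detectable effect (paired t-test, normal approximation):
d = (z_{α/2} + z_β) / √n
d = (1.960 + 0.613) / √44
d = 2.573 / 6.633
d ≈ 0.39

By Cohen's convention (0.2 small / 0.5 medium / 0.8 large): small effect.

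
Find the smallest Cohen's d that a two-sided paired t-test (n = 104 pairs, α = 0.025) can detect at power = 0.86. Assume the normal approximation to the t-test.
d ≈ 0.33

Minimum detectable effect (paired t-test, normal approximation):
d = (z_{α/2} + z_β) / √n
d = (2.241 + 1.080) / √104
d = 3.322 / 10.198
d ≈ 0.33

By Cohen's convention (0.2 small / 0.5 medium / 0.8 large): small effect.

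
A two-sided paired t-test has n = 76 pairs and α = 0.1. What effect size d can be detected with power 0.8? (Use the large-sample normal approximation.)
d ≈ 0.29

Minimum detectable effect (paired t-test, normal approximation):
d = (z_{α/2} + z_β) / √n
d = (1.645 + 0.842) / √76
d = 2.486 / 8.718
d ≈ 0.29

By Cohen's convention (0.2 small / 0.5 medium / 0.8 large): small effect.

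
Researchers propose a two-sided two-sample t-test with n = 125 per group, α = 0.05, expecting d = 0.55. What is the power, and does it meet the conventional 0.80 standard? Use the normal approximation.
Power ≈ 0.99; the study is adequately powered (power ≥ 0.80)

Power calculation (two-sample t-test, normal approximation):
z_β = d · √(n/2) - z_{α/2}
z_β = 0.55 · √(125/2) - 1.960
z_β = 0.55 · 7.906 - 1.960
z_β = 2.388

Power = Φ(z_β) = Φ(2.388) ≈ 0.992

Effect size d = 0.55 is medium by Cohen's convention (0.2/0.5/0.8).

Threshold: power ≥ 0.80 is conventionally adequate.
Power ≈ 0.99 → the study is adequately powered (power ≥ 0.80).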